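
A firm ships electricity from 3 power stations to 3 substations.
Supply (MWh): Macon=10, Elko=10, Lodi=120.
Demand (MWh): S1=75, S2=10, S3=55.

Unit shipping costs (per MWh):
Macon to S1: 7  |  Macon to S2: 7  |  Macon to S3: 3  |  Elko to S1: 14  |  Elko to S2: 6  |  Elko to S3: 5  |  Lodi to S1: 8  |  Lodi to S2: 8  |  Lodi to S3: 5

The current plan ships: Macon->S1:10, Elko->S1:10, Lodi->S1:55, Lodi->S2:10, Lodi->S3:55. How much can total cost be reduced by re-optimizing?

Current plan cost = 10·7 + 10·14 + 55·8 + 10·8 + 55·5 = 1005.
Optimal plan:
  Macon->S3: 10 MWh
  Elko->S2: 10 MWh
  Lodi->S1: 75 MWh
  Lodi->S3: 45 MWh
Optimal cost = 915.
Saving = 1005 − 915 = 90.

90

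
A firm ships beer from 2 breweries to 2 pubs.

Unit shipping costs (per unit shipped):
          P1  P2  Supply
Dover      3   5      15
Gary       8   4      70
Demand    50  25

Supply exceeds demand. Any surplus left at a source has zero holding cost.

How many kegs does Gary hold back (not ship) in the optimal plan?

An optimal plan:
  Dover->P1: 15 × 3 = 45
  Gary->P1: 35 × 8 = 280
  Gary->P2: 25 × 4 = 100
Total cost = 425.
Gary ships 60 of its 70, leaving 10.

10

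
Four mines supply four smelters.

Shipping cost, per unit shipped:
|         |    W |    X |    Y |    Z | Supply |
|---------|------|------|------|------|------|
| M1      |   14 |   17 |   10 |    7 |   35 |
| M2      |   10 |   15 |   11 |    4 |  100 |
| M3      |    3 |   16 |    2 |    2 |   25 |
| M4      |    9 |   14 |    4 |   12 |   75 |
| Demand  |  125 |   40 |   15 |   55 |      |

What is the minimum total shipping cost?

One minimum-cost allocation:
  M1→X: 35 tons
  M2→W: 45 tons
  M2→Z: 55 tons
  M3→W: 25 tons
  M4→W: 55 tons
  M4→X: 5 tons
  M4→Y: 15 tons
Total cost = 1965.
(Supply check: M1 ships 35; M2 ships 100; M3 ships 25; M4 ships 75.)

1965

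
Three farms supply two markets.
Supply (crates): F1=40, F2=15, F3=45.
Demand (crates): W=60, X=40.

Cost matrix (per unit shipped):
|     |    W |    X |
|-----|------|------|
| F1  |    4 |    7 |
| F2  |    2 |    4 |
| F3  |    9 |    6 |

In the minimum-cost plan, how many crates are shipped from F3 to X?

40

The minimum-cost plan:
  F1 to W: 40 × 4 = 160
  F2 to W: 15 × 2 = 30
  F3 to W: 5 × 9 = 45
  F3 to X: 40 × 6 = 240
Total cost = 475.
So F3→X carries 40 crates.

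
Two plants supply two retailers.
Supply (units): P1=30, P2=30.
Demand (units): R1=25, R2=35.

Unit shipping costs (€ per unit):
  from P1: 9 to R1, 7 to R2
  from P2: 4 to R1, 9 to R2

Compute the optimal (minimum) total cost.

One minimum-cost allocation:
  P1→R2: 30 × €7 = €210
  P2→R1: 25 × €4 = €100
  P2→R2: 5 × €9 = €45
Total = 210 + 100 + 45 = €355.

355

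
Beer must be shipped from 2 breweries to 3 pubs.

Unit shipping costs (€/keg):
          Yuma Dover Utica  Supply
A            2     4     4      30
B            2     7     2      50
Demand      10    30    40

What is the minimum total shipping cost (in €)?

220

Optimal allocation:
  A to Dover: 30 × €4 = €120
  B to Yuma: 10 × €2 = €20
  B to Utica: 40 × €2 = €80
Total = 120 + 20 + 80 = €220.
(Supply check: A ships 30; B ships 50.)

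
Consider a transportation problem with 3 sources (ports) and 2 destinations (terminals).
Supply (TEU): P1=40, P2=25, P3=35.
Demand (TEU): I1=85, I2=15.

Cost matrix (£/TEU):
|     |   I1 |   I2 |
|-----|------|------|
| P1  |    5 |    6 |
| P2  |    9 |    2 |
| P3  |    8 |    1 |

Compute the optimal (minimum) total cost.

600

Optimal allocation:
  P1 to I1: 40 × £5 = £200
  P2 to I1: 25 × £9 = £225
  P3 to I1: 20 × £8 = £160
  P3 to I2: 15 × £1 = £15
Total = 200 + 225 + 160 + 15 = £600.
(Supply check: P1 ships 40; P2 ships 25; P3 ships 35.)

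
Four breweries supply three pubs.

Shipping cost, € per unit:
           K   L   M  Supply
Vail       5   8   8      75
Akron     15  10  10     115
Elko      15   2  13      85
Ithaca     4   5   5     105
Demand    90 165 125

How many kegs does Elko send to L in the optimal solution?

Optimal shipments:
  Vail->K: 75 × €5 = €375
  Akron->L: 80 × €10 = €800
  Akron->M: 35 × €10 = €350
  Elko->L: 85 × €2 = €170
  Ithaca->K: 15 × €4 = €60
  Ithaca->M: 90 × €5 = €450
Total cost = €2205.
So Elko→L carries 85 kegs.

85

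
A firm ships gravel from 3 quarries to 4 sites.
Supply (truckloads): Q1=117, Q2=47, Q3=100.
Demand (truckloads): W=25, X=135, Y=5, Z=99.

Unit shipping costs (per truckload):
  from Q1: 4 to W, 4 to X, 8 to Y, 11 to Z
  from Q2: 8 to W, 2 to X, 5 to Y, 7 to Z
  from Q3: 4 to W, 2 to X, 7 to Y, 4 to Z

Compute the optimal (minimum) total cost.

A cheapest plan:
  Q1->W: 25 × 4 = 100
  Q1->X: 92 × 4 = 368
  Q2->X: 42 × 2 = 84
  Q2->Y: 5 × 5 = 25
  Q3->X: 1 × 2 = 2
  Q3->Z: 99 × 4 = 396
Total = 100 + 368 + 84 + 25 + 2 + 396 = 975.
(Supply check: Q1 ships 117; Q2 ships 47; Q3 ships 100.)

975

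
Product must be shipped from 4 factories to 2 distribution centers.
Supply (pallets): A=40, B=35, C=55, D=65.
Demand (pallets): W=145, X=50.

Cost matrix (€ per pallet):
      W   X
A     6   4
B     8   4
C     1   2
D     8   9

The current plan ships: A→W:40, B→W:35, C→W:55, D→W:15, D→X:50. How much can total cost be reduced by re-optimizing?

Current plan cost = 40·6 + 35·8 + 55·1 + 15·8 + 50·9 = €1145.
Optimal plan:
  A to W: 25 × €6 = €150
  A to X: 15 × €4 = €60
  B to X: 35 × €4 = €140
  C to W: 55 × €1 = €55
  D to W: 65 × €8 = €520
Optimal cost = €925.
Saving = 1145 − 925 = €220.

220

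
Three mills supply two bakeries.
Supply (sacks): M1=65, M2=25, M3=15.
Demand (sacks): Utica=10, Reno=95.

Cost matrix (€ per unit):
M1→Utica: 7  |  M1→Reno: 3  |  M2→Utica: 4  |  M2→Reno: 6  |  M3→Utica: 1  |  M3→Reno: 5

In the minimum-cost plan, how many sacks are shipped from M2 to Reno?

Solving gives:
  M1->Reno: 65 sacks
  M2->Reno: 25 sacks
  M3->Utica: 10 sacks
  M3->Reno: 5 sacks
Total cost = €380.
So M2→Reno carries 25 sacks.

25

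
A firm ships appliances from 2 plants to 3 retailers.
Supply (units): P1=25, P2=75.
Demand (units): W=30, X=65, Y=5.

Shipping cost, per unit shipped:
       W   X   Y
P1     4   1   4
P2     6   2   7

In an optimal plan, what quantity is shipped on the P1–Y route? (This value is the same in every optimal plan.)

Optimal shipments:
  P1–W: 20 × 4 = 80
  P1–Y: 5 × 4 = 20
  P2–W: 10 × 6 = 60
  P2–X: 65 × 2 = 130
Total cost = 290.
So P1→Y carries 5 units.

5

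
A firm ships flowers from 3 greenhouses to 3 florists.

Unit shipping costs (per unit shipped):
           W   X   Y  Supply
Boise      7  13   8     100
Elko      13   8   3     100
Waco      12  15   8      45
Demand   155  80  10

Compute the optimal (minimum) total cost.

A cheapest plan:
  Boise->W: 100 bunches
  Elko->W: 10 bunches
  Elko->X: 80 bunches
  Elko->Y: 10 bunches
  Waco->W: 45 bunches
Total cost = 2040.
(Supply check: Boise ships 100; Elko ships 100; Waco ships 45.)

2040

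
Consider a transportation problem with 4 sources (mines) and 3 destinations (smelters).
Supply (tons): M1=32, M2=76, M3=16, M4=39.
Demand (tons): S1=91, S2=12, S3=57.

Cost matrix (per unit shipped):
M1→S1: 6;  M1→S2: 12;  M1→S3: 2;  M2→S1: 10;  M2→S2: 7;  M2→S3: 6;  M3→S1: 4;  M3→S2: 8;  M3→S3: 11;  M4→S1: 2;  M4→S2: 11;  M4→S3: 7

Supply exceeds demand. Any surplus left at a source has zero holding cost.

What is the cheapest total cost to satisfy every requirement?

800

An optimal shipping plan:
  M1 to S3: 32 × 2 = 64
  M2 to S1: 36 × 10 = 360
  M2 to S2: 12 × 7 = 84
  M2 to S3: 25 × 6 = 150
  M3 to S1: 16 × 4 = 64
  M4 to S1: 39 × 2 = 78
Total = 64 + 360 + 84 + 150 + 64 + 78 = 800.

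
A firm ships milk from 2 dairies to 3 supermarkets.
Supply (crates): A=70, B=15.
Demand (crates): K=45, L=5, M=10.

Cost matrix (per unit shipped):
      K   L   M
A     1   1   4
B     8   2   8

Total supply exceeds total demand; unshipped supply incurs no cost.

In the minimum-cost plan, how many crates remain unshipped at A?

10

Minimum-cost shipments:
  A–K: 45 × 1 = 45
  A–L: 5 × 1 = 5
  A–M: 10 × 4 = 40
Total cost = 90.
A ships 60 of its 70, leaving 10.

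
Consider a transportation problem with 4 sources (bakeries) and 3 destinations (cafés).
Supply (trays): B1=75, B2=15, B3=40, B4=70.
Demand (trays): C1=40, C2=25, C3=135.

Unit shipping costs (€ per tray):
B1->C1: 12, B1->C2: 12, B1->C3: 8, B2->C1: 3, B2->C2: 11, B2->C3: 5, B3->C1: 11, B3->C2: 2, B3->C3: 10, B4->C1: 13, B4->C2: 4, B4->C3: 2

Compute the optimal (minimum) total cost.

An optimal shipping plan:
  B1→C1: 10 trays
  B1→C3: 65 trays
  B2→C1: 15 trays
  B3→C1: 15 trays
  B3→C2: 25 trays
  B4→C3: 70 trays
Total cost = €1040.

1040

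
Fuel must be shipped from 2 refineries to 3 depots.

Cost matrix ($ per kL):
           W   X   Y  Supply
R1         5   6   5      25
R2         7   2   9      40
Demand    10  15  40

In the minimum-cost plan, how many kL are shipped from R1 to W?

0

Optimal shipments:
  R1->Y: 25 × $5 = $125
  R2->W: 10 × $7 = $70
  R2->X: 15 × $2 = $30
  R2->Y: 15 × $9 = $135
Total cost = $360.
The route R1→W is not used.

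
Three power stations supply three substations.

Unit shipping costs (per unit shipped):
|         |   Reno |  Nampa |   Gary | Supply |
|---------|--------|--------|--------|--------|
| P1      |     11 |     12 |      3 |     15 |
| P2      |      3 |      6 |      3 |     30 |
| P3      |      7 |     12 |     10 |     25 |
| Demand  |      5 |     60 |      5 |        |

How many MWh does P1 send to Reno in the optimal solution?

The minimum-cost plan:
  P1→Nampa: 10 MWh
  P1→Gary: 5 MWh
  P2→Nampa: 30 MWh
  P3→Reno: 5 MWh
  P3→Nampa: 20 MWh
Total cost = 590.
The route P1→Reno is not used.

0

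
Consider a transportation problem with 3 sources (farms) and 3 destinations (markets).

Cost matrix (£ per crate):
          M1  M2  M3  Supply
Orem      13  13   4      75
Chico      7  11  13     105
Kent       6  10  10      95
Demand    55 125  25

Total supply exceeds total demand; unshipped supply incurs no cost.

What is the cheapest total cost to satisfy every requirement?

1765

One minimum-cost allocation:
  Orem->M3: 25 × £4 = £100
  Chico->M2: 85 × £11 = £935
  Kent->M1: 55 × £6 = £330
  Kent->M2: 40 × £10 = £400
Total = 100 + 935 + 330 + 400 = £1765.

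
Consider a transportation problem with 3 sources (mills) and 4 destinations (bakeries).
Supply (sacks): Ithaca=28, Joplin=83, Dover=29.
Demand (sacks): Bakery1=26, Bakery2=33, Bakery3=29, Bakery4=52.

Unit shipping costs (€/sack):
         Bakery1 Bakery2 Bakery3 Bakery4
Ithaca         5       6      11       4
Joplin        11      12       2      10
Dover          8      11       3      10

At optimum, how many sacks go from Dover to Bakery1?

26

Optimal shipments:
  Ithaca->Bakery2: 28 × €6 = €168
  Joplin->Bakery2: 2 × €12 = €24
  Joplin->Bakery3: 29 × €2 = €58
  Joplin->Bakery4: 52 × €10 = €520
  Dover->Bakery1: 26 × €8 = €208
  Dover->Bakery2: 3 × €11 = €33
Total cost = €1011.
So Dover→Bakery1 carries 26 sacks.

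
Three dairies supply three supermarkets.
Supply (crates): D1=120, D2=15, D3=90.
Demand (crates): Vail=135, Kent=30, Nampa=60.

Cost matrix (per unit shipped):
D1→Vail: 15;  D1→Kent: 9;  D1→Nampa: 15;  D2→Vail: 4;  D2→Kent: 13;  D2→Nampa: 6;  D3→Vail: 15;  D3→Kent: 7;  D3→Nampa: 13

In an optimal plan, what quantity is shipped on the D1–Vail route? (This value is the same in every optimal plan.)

120

The minimum-cost plan:
  D1–Vail: 120 crates
  D2–Vail: 15 crates
  D3–Kent: 30 crates
  D3–Nampa: 60 crates
Total cost = 2850.
So D1→Vail carries 120 crates.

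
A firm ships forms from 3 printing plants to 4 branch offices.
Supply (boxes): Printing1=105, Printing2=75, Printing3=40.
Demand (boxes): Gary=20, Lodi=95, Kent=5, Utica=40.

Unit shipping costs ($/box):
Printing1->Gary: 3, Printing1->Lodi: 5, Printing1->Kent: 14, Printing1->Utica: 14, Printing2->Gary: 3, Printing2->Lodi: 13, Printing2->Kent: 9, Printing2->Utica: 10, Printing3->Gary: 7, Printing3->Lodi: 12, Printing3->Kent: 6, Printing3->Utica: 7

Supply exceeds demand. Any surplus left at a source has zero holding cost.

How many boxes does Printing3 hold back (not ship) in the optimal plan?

0

Minimum-cost shipments:
  Printing1–Lodi: 95 × $5 = $475
  Printing2–Gary: 20 × $3 = $60
  Printing2–Utica: 5 × $10 = $50
  Printing3–Kent: 5 × $6 = $30
  Printing3–Utica: 35 × $7 = $245
Total cost = $860.
Printing3 ships 40 of its 40, leaving 0.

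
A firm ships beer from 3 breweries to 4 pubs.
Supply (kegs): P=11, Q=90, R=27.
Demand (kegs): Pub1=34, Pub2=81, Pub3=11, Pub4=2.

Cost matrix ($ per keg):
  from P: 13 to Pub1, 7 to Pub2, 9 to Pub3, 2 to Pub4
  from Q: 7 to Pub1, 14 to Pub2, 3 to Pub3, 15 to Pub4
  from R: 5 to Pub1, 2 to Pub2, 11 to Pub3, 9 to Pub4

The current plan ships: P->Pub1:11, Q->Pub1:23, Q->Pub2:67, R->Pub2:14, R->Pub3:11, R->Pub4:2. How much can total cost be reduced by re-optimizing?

Current plan cost = 11·13 + 23·7 + 67·14 + 14·2 + 11·11 + 2·9 = $1409.
Optimal plan:
  P to Pub2: 9 × $7 = $63
  P to Pub4: 2 × $2 = $4
  Q to Pub1: 34 × $7 = $238
  Q to Pub2: 45 × $14 = $630
  Q to Pub3: 11 × $3 = $33
  R to Pub2: 27 × $2 = $54
Optimal cost = $1022.
Saving = 1409 − 1022 = $387.

387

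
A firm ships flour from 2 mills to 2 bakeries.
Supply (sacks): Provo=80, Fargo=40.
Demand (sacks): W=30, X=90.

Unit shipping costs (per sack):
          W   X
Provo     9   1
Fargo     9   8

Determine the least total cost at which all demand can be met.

A cheapest plan:
  Provo to X: 80 × 1 = 80
  Fargo to W: 30 × 9 = 270
  Fargo to X: 10 × 8 = 80
Total = 80 + 270 + 80 = 430.

430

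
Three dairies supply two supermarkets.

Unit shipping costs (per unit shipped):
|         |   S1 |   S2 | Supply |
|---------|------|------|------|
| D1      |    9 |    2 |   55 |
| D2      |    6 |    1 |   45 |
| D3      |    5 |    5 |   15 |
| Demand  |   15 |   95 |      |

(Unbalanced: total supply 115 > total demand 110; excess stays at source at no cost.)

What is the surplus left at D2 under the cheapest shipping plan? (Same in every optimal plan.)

0

Minimum-cost shipments:
  D1→S2: 50 × 2 = 100
  D2→S2: 45 × 1 = 45
  D3→S1: 15 × 5 = 75
Total cost = 220.
D2 ships 45 of its 45, leaving 0.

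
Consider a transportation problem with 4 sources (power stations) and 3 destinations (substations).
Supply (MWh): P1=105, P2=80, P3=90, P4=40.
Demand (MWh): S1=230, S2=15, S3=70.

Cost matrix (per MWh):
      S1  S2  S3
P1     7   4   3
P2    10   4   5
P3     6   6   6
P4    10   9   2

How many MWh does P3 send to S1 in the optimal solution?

90

Solving gives:
  P1 to S1: 105 MWh
  P2 to S1: 35 MWh
  P2 to S2: 15 MWh
  P2 to S3: 30 MWh
  P3 to S1: 90 MWh
  P4 to S3: 40 MWh
Total cost = 1915.
So P3→S1 carries 90 MWh.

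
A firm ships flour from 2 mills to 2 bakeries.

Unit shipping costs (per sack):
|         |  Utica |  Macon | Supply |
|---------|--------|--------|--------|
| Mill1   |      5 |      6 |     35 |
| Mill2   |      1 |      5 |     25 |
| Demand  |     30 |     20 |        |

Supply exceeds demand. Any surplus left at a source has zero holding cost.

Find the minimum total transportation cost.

A cheapest plan:
  Mill1 to Utica: 5 sacks
  Mill1 to Macon: 20 sacks
  Mill2 to Utica: 25 sacks
Total cost = 170.

170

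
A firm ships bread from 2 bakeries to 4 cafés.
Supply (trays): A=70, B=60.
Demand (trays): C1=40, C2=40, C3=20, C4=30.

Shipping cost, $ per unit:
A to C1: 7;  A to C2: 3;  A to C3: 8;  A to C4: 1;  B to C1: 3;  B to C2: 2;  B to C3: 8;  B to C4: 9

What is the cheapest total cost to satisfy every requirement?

An optimal shipping plan:
  A→C2: 20 trays
  A→C3: 20 trays
  A→C4: 30 trays
  B→C1: 40 trays
  B→C2: 20 trays
Total cost = $410.
(Supply check: A ships 70; B ships 60.)

410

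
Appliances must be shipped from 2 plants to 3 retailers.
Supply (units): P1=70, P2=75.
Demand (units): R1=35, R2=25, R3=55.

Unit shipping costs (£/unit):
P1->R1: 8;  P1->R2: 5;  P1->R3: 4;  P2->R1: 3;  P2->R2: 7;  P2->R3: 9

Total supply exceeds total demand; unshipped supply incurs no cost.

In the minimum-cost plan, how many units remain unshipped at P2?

An optimal plan:
  P1→R2: 15 units
  P1→R3: 55 units
  P2→R1: 35 units
  P2→R2: 10 units
Total cost = £470.
P2 ships 45 of its 75, leaving 30.

30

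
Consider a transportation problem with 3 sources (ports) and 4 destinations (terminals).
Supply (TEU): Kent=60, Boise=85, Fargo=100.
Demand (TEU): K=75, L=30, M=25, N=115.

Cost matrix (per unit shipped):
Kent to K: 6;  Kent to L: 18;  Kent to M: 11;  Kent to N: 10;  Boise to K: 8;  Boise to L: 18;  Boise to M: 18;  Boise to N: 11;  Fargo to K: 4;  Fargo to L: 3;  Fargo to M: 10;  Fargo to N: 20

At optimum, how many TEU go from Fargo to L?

Optimal shipments:
  Kent to K: 5 × 6 = 30
  Kent to M: 25 × 11 = 275
  Kent to N: 30 × 10 = 300
  Boise to N: 85 × 11 = 935
  Fargo to K: 70 × 4 = 280
  Fargo to L: 30 × 3 = 90
Total cost = 1910.
So Fargo→L carries 30 TEU.

30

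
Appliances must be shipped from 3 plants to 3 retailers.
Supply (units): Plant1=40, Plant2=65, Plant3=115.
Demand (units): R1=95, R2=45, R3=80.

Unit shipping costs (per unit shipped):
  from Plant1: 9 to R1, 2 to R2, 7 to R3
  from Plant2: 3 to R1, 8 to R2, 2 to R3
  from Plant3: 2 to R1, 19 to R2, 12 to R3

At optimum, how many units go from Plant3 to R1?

Optimal shipments:
  Plant1 to R2: 40 units
  Plant2 to R2: 5 units
  Plant2 to R3: 60 units
  Plant3 to R1: 95 units
  Plant3 to R3: 20 units
Total cost = 670.
So Plant3→R1 carries 95 units.

95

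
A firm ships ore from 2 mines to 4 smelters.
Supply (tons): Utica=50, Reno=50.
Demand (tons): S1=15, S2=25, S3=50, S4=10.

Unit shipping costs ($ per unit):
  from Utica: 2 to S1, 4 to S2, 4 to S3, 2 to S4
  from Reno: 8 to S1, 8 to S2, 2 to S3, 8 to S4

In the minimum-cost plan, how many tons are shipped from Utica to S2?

Optimal shipments:
  Utica→S1: 15 × $2 = $30
  Utica→S2: 25 × $4 = $100
  Utica→S4: 10 × $2 = $20
  Reno→S3: 50 × $2 = $100
Total cost = $250.
So Utica→S2 carries 25 tons.

25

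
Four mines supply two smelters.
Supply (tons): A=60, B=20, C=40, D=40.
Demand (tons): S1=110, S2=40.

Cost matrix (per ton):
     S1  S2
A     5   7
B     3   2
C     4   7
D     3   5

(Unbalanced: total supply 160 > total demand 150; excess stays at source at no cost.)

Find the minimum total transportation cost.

One minimum-cost allocation:
  A to S1: 30 × 5 = 150
  A to S2: 20 × 7 = 140
  B to S2: 20 × 2 = 40
  C to S1: 40 × 4 = 160
  D to S1: 40 × 3 = 120
Total = 150 + 140 + 40 + 160 + 120 = 610.

610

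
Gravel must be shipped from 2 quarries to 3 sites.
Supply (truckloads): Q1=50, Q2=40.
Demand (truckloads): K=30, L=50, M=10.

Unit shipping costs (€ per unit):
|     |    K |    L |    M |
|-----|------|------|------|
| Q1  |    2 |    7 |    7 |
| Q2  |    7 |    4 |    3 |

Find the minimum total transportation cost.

Optimal allocation:
  Q1–K: 30 × €2 = €60
  Q1–L: 20 × €7 = €140
  Q2–L: 30 × €4 = €120
  Q2–M: 10 × €3 = €30
Total = 60 + 140 + 120 + 30 = €350.

350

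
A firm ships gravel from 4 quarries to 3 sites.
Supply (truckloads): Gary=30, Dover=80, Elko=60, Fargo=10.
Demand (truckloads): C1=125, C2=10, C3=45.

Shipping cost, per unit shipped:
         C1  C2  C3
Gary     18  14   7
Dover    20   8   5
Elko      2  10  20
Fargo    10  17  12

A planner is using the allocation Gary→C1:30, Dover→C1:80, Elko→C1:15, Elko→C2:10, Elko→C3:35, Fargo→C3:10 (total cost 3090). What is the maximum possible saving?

Current plan cost = 30·18 + 80·20 + 15·2 + 10·10 + 35·20 + 10·12 = 3090.
Optimal plan:
  Gary→C1: 30 × 18 = 540
  Dover→C1: 25 × 20 = 500
  Dover→C2: 10 × 8 = 80
  Dover→C3: 45 × 5 = 225
  Elko→C1: 60 × 2 = 120
  Fargo→C1: 10 × 10 = 100
Optimal cost = 1565.
Saving = 3090 − 1565 = 1525.

1525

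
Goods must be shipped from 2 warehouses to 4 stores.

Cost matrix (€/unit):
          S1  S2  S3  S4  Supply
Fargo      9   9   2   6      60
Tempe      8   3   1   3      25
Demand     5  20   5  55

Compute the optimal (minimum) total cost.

430

A cheapest plan:
  Fargo->S1: 5 × €9 = €45
  Fargo->S3: 5 × €2 = €10
  Fargo->S4: 50 × €6 = €300
  Tempe->S2: 20 × €3 = €60
  Tempe->S4: 5 × €3 = €15
Total = 45 + 10 + 300 + 60 + 15 = €430.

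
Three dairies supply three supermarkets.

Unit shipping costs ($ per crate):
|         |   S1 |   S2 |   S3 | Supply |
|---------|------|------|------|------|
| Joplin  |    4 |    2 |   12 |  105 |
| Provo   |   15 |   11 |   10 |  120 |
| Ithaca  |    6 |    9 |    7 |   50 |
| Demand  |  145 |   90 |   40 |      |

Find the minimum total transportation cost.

1980

One minimum-cost allocation:
  Joplin to S1: 95 × $4 = $380
  Joplin to S2: 10 × $2 = $20
  Provo to S2: 80 × $11 = $880
  Provo to S3: 40 × $10 = $400
  Ithaca to S1: 50 × $6 = $300
Total = 380 + 20 + 880 + 400 + 300 = $1980.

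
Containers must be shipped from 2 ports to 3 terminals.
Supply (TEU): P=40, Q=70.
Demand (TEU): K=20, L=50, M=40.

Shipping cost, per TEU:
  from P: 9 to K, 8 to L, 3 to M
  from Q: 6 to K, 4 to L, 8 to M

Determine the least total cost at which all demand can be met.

One minimum-cost allocation:
  P–M: 40 TEU
  Q–K: 20 TEU
  Q–L: 50 TEU
Total cost = 440.

440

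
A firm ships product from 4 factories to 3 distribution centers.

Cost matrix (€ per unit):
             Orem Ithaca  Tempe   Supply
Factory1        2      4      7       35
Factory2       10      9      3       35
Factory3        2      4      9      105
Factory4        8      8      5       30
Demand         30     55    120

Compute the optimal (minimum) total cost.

An optimal shipping plan:
  Factory1 to Tempe: 35 × €7 = €245
  Factory2 to Tempe: 35 × €3 = €105
  Factory3 to Orem: 30 × €2 = €60
  Factory3 to Ithaca: 55 × €4 = €220
  Factory3 to Tempe: 20 × €9 = €180
  Factory4 to Tempe: 30 × €5 = €150
Total = 245 + 105 + 60 + 220 + 180 + 150 = €960.

960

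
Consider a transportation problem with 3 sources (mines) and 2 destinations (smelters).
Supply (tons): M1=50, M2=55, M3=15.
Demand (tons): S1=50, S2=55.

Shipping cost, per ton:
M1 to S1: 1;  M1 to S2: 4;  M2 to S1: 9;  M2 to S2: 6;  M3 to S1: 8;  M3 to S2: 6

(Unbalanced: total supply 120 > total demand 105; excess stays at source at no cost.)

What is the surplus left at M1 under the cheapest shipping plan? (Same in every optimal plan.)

An optimal plan:
  M1 to S1: 50 × 1 = 50
  M2 to S2: 40 × 6 = 240
  M3 to S2: 15 × 6 = 90
Total cost = 380.
M1 ships 50 of its 50, leaving 0.

0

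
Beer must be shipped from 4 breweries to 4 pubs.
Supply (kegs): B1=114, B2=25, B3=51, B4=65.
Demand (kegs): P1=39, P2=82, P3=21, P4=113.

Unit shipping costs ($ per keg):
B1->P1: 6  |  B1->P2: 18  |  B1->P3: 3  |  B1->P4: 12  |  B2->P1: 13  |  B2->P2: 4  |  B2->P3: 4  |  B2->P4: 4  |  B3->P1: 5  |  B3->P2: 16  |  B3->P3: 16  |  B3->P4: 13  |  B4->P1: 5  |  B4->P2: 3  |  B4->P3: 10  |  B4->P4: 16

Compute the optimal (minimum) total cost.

One minimum-cost allocation:
  B1→P3: 21 × $3 = $63
  B1→P4: 93 × $12 = $1116
  B2→P2: 17 × $4 = $68
  B2→P4: 8 × $4 = $32
  B3→P1: 39 × $5 = $195
  B3→P4: 12 × $13 = $156
  B4→P2: 65 × $3 = $195
Total = 63 + 1116 + 68 + 32 + 195 + 156 + 195 = $1825.

1825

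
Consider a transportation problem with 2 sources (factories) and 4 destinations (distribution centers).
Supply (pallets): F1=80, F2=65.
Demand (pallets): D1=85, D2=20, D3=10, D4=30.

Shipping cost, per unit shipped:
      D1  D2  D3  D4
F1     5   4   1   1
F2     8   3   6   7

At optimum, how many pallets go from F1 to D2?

The minimum-cost plan:
  F1–D1: 40 pallets
  F1–D3: 10 pallets
  F1–D4: 30 pallets
  F2–D1: 45 pallets
  F2–D2: 20 pallets
Total cost = 660.
The route F1→D2 is not used.

0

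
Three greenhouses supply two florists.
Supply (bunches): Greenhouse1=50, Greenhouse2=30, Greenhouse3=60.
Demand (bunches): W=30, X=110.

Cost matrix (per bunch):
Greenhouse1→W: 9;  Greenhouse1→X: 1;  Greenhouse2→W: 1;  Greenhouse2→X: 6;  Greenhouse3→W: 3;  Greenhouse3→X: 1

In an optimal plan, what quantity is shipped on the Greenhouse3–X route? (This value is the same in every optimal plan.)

60

Optimal shipments:
  Greenhouse1 to X: 50 bunches
  Greenhouse2 to W: 30 bunches
  Greenhouse3 to X: 60 bunches
Total cost = 140.
So Greenhouse3→X carries 60 bunches.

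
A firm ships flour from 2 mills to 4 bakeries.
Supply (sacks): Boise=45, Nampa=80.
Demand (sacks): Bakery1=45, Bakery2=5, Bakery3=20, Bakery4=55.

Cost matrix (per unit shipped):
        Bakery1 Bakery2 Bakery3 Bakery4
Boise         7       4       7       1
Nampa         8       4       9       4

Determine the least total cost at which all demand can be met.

An optimal shipping plan:
  Boise to Bakery4: 45 × 1 = 45
  Nampa to Bakery1: 45 × 8 = 360
  Nampa to Bakery2: 5 × 4 = 20
  Nampa to Bakery3: 20 × 9 = 180
  Nampa to Bakery4: 10 × 4 = 40
Total = 45 + 360 + 20 + 180 + 40 = 645.

645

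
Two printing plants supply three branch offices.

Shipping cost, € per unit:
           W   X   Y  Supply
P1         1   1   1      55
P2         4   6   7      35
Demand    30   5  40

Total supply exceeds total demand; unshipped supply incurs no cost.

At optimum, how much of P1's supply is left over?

An optimal plan:
  P1→W: 10 × €1 = €10
  P1→X: 5 × €1 = €5
  P1→Y: 40 × €1 = €40
  P2→W: 20 × €4 = €80
Total cost = €135.
P1 ships 55 of its 55, leaving 0.

0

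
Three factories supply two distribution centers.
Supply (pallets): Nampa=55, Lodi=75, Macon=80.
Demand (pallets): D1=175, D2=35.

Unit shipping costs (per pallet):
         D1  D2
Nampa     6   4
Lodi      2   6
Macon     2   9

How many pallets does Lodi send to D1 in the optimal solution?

Solving gives:
  Nampa to D1: 20 × 6 = 120
  Nampa to D2: 35 × 4 = 140
  Lodi to D1: 75 × 2 = 150
  Macon to D1: 80 × 2 = 160
Total cost = 570.
So Lodi→D1 carries 75 pallets.

75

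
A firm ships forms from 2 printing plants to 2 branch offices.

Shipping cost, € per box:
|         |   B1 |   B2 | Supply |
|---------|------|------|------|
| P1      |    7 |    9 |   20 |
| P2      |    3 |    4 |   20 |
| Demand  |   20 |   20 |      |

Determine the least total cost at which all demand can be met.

220

One minimum-cost allocation:
  P1–B1: 20 × €7 = €140
  P2–B2: 20 × €4 = €80
Total = 140 + 80 = €220.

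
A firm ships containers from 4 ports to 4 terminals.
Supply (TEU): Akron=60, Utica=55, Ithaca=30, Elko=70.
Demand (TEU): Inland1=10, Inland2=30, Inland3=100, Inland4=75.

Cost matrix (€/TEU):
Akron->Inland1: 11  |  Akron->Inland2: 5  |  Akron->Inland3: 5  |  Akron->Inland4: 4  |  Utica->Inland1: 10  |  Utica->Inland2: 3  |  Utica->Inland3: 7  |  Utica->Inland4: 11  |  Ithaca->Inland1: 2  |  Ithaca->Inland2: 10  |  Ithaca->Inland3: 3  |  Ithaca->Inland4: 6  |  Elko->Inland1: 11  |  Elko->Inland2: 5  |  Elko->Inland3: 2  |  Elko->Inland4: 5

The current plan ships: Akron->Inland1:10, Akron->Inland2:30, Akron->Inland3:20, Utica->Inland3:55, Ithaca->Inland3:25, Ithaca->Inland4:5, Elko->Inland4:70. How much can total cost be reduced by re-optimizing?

Current plan cost = 10·11 + 30·5 + 20·5 + 55·7 + 25·3 + 5·6 + 70·5 = €1200.
Optimal plan:
  Akron–Inland4: 60 × €4 = €240
  Utica–Inland2: 30 × €3 = €90
  Utica–Inland3: 25 × €7 = €175
  Ithaca–Inland1: 10 × €2 = €20
  Ithaca–Inland3: 20 × €3 = €60
  Elko–Inland3: 55 × €2 = €110
  Elko–Inland4: 15 × €5 = €75
Optimal cost = €770.
Saving = 1200 − 770 = €430.

430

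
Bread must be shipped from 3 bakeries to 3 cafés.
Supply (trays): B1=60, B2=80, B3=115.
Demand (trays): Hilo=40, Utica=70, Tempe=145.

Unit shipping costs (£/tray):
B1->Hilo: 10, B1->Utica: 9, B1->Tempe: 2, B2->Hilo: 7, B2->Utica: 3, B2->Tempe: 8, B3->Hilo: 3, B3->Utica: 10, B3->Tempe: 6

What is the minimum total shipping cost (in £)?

A cheapest plan:
  B1 to Tempe: 60 trays
  B2 to Utica: 70 trays
  B2 to Tempe: 10 trays
  B3 to Hilo: 40 trays
  B3 to Tempe: 75 trays
Total cost = £980.

980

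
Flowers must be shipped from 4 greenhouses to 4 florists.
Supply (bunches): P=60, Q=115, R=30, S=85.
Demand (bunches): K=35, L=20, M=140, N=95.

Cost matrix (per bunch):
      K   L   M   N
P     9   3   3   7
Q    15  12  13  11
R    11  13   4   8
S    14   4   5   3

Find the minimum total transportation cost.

An optimal shipping plan:
  P–M: 60 × 3 = 180
  Q–K: 35 × 15 = 525
  Q–N: 80 × 11 = 880
  R–M: 30 × 4 = 120
  S–L: 20 × 4 = 80
  S–M: 50 × 5 = 250
  S–N: 15 × 3 = 45
Total = 180 + 525 + 880 + 120 + 80 + 250 + 45 = 2080.

2080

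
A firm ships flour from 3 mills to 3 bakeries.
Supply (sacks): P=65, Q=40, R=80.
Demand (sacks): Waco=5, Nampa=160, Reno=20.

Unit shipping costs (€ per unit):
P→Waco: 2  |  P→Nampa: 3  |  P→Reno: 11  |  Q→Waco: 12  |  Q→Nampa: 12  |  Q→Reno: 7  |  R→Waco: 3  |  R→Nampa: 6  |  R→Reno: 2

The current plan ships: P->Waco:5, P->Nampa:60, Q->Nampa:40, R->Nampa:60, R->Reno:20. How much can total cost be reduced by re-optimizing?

30

Current plan cost = 5·2 + 60·3 + 40·12 + 60·6 + 20·2 = €1070.
Optimal plan:
  P to Nampa: 65 × €3 = €195
  Q to Nampa: 20 × €12 = €240
  Q to Reno: 20 × €7 = €140
  R to Waco: 5 × €3 = €15
  R to Nampa: 75 × €6 = €450
Optimal cost = €1040.
Saving = 1070 − 1040 = €30.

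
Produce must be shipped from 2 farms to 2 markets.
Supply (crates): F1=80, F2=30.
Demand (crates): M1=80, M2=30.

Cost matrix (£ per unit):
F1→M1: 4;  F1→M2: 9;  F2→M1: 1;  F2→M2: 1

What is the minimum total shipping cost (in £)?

350

One minimum-cost allocation:
  F1->M1: 80 × £4 = £320
  F2->M2: 30 × £1 = £30
Total = 320 + 30 = £350.
(Supply check: F1 ships 80; F2 ships 30.)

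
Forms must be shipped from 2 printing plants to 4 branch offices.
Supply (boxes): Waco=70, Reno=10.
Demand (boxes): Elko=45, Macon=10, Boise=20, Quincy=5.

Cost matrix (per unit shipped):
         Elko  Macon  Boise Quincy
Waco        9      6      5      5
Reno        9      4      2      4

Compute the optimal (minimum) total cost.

An optimal shipping plan:
  Waco to Elko: 45 × 9 = 405
  Waco to Macon: 10 × 6 = 60
  Waco to Boise: 10 × 5 = 50
  Waco to Quincy: 5 × 5 = 25
  Reno to Boise: 10 × 2 = 20
Total = 405 + 60 + 50 + 25 + 20 = 560.
(Supply check: Waco ships 70; Reno ships 10.)

560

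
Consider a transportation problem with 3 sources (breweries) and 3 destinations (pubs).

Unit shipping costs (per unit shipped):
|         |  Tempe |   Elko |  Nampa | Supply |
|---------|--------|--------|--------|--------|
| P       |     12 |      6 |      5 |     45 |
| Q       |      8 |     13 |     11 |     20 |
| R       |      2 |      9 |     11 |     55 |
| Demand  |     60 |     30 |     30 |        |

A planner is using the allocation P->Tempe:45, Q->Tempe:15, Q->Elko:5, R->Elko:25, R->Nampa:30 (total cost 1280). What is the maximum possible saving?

Current plan cost = 45·12 + 15·8 + 5·13 + 25·9 + 30·11 = 1280.
Optimal plan:
  P->Elko: 30 × 6 = 180
  P->Nampa: 15 × 5 = 75
  Q->Tempe: 5 × 8 = 40
  Q->Nampa: 15 × 11 = 165
  R->Tempe: 55 × 2 = 110
Optimal cost = 570.
Saving = 1280 − 570 = 710.

710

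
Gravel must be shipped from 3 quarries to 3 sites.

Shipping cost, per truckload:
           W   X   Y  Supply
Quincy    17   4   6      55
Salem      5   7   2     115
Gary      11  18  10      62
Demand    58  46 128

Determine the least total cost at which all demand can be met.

A cheapest plan:
  Quincy→X: 46 × 4 = 184
  Quincy→Y: 9 × 6 = 54
  Salem→Y: 115 × 2 = 230
  Gary→W: 58 × 11 = 638
  Gary→Y: 4 × 10 = 40
Total = 184 + 54 + 230 + 638 + 40 = 1146.

1146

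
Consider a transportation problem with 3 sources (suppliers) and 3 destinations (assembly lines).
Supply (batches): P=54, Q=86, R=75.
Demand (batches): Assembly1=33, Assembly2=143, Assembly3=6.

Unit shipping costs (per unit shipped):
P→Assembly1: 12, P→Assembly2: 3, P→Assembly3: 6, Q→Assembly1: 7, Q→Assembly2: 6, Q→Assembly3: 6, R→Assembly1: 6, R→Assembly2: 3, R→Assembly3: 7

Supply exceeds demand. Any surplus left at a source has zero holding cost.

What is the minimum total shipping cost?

A cheapest plan:
  P to Assembly2: 54 batches
  Q to Assembly1: 33 batches
  Q to Assembly2: 14 batches
  Q to Assembly3: 6 batches
  R to Assembly2: 75 batches
Total cost = 738.
(Supply check: P ships 54; Q ships 53; R ships 75.)

738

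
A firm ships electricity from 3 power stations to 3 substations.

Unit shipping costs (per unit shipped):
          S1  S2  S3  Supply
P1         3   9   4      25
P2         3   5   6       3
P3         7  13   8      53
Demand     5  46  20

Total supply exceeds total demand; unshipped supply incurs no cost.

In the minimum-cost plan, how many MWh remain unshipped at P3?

Minimum-cost shipments:
  P1->S2: 25 × 9 = 225
  P2->S2: 3 × 5 = 15
  P3->S1: 5 × 7 = 35
  P3->S2: 18 × 13 = 234
  P3->S3: 20 × 8 = 160
Total cost = 669.
P3 ships 43 of its 53, leaving 10.

10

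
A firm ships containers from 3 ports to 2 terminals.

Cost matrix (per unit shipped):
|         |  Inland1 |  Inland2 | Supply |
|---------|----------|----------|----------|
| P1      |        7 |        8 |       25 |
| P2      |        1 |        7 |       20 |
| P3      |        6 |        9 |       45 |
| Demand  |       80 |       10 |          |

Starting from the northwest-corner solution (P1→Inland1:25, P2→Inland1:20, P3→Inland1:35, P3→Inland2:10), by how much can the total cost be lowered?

Current plan cost = 25·7 + 20·1 + 35·6 + 10·9 = 495.
Optimal plan:
  P1 to Inland1: 15 × 7 = 105
  P1 to Inland2: 10 × 8 = 80
  P2 to Inland1: 20 × 1 = 20
  P3 to Inland1: 45 × 6 = 270
Optimal cost = 475.
Saving = 495 − 475 = 20.

20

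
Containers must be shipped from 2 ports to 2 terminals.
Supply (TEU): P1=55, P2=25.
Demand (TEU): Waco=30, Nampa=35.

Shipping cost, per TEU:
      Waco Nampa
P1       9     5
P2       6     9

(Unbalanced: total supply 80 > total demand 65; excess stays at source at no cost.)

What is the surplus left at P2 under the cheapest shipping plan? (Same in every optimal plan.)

Minimum-cost shipments:
  P1->Waco: 5 × 9 = 45
  P1->Nampa: 35 × 5 = 175
  P2->Waco: 25 × 6 = 150
Total cost = 370.
P2 ships 25 of its 25, leaving 0.

0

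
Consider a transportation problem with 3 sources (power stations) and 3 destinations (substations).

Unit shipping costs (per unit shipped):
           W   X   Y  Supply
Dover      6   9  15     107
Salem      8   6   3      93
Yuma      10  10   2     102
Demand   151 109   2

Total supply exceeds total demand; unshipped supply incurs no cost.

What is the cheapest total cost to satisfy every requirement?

Optimal allocation:
  Dover–W: 107 × 6 = 642
  Salem–X: 93 × 6 = 558
  Yuma–W: 44 × 10 = 440
  Yuma–X: 16 × 10 = 160
  Yuma–Y: 2 × 2 = 4
Total = 642 + 558 + 440 + 160 + 4 = 1804.
(Supply check: Dover ships 107; Salem ships 93; Yuma ships 62.)

1804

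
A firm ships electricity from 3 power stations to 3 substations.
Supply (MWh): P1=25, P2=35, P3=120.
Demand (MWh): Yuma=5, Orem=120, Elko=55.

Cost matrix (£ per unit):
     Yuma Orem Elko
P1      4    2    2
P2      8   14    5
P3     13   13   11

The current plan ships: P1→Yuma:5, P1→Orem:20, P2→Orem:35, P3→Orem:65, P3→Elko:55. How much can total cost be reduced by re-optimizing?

Current plan cost = 5·4 + 20·2 + 35·14 + 65·13 + 55·11 = £2000.
Optimal plan:
  P1->Orem: 25 × £2 = £50
  P2->Elko: 35 × £5 = £175
  P3->Yuma: 5 × £13 = £65
  P3->Orem: 95 × £13 = £1235
  P3->Elko: 20 × £11 = £220
Optimal cost = £1745.
Saving = 2000 − 1745 = £255.

255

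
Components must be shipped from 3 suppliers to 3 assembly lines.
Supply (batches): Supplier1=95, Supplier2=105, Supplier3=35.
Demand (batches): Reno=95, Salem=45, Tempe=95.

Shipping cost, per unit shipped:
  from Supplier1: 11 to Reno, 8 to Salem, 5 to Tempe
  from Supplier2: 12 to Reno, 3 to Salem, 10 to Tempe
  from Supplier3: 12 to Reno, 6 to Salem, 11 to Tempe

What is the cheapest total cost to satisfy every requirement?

Optimal allocation:
  Supplier1–Tempe: 95 batches
  Supplier2–Reno: 60 batches
  Supplier2–Salem: 45 batches
  Supplier3–Reno: 35 batches
Total cost = 1750.
(Supply check: Supplier1 ships 95; Supplier2 ships 105; Supplier3 ships 35.)

1750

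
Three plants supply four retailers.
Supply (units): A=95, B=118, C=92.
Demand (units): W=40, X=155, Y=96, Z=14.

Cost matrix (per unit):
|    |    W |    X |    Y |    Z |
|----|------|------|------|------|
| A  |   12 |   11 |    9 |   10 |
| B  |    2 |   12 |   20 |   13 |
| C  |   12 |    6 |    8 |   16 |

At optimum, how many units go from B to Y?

The minimum-cost plan:
  A→Y: 95 × 9 = 855
  B→W: 40 × 2 = 80
  B→X: 64 × 12 = 768
  B→Z: 14 × 13 = 182
  C→X: 91 × 6 = 546
  C→Y: 1 × 8 = 8
Total cost = 2439.
The route B→Y is not used.

0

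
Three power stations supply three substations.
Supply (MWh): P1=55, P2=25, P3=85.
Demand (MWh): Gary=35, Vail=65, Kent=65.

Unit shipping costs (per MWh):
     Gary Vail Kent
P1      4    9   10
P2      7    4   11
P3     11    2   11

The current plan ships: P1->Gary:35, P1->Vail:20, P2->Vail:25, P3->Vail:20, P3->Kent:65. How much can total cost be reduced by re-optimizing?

Current plan cost = 35·4 + 20·9 + 25·4 + 20·2 + 65·11 = 1175.
Optimal plan:
  P1 to Gary: 35 × 4 = 140
  P1 to Kent: 20 × 10 = 200
  P2 to Kent: 25 × 11 = 275
  P3 to Vail: 65 × 2 = 130
  P3 to Kent: 20 × 11 = 220
Optimal cost = 965.
Saving = 1175 − 965 = 210.

210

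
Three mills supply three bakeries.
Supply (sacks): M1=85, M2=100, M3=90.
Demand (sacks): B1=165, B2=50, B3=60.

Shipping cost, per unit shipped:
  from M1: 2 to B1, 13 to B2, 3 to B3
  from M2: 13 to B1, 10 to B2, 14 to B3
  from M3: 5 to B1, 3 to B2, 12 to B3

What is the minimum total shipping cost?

Optimal allocation:
  M1 to B1: 25 × 2 = 50
  M1 to B3: 60 × 3 = 180
  M2 to B1: 50 × 13 = 650
  M2 to B2: 50 × 10 = 500
  M3 to B1: 90 × 5 = 450
Total = 50 + 180 + 650 + 500 + 450 = 1830.

1830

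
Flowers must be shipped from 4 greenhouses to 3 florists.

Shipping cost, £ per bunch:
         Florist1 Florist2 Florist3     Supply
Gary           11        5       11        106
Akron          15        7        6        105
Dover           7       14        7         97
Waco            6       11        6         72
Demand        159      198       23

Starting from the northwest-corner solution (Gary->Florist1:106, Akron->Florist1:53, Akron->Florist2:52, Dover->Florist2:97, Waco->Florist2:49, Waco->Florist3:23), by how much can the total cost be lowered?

1997

Current plan cost = 106·11 + 53·15 + 52·7 + 97·14 + 49·11 + 23·6 = £4360.
Optimal plan:
  Gary→Florist2: 106 bunches
  Akron→Florist2: 92 bunches
  Akron→Florist3: 13 bunches
  Dover→Florist1: 97 bunches
  Waco→Florist1: 62 bunches
  Waco→Florist3: 10 bunches
Optimal cost = £2363.
Saving = 4360 − 2363 = £1997.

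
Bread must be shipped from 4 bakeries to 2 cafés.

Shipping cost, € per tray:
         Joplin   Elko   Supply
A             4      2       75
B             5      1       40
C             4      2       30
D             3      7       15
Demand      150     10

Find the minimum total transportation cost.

625

An optimal shipping plan:
  A->Joplin: 75 × €4 = €300
  B->Joplin: 30 × €5 = €150
  B->Elko: 10 × €1 = €10
  C->Joplin: 30 × €4 = €120
  D->Joplin: 15 × €3 = €45
Total = 300 + 150 + 10 + 120 + 45 = €625.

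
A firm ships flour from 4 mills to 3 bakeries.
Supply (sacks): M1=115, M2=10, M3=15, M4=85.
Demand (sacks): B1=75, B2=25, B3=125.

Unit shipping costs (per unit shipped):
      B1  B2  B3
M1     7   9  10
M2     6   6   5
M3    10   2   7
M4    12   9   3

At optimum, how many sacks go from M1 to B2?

10

The minimum-cost plan:
  M1->B1: 75 × 7 = 525
  M1->B2: 10 × 9 = 90
  M1->B3: 30 × 10 = 300
  M2->B3: 10 × 5 = 50
  M3->B2: 15 × 2 = 30
  M4->B3: 85 × 3 = 255
Total cost = 1250.
So M1→B2 carries 10 sacks.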